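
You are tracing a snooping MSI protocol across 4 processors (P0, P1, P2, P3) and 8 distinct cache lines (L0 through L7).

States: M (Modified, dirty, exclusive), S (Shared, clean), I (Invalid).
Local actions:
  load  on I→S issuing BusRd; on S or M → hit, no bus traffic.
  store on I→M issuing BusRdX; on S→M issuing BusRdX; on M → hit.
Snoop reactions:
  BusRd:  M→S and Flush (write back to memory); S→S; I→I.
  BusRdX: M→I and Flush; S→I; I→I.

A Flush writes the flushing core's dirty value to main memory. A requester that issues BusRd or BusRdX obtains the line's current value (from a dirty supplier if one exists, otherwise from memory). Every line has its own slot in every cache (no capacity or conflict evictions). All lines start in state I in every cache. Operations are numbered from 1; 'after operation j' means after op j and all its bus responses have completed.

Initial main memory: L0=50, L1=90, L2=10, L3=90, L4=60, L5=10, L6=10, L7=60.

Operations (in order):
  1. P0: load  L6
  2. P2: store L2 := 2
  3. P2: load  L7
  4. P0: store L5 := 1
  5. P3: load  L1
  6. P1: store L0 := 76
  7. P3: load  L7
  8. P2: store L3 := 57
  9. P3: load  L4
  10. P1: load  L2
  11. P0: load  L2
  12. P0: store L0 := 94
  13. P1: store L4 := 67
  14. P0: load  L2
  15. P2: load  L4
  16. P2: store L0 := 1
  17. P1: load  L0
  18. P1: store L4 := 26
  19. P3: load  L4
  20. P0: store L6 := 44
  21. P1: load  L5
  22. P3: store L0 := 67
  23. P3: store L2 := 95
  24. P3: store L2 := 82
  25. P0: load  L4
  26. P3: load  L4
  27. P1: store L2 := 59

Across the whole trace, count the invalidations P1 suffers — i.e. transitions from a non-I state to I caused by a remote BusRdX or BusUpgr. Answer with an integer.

[1] P0: load  L6 | P0:S(10), P1:I, P2:I, P3:I | bus: BusRd
[2] P2: store L2 := 2 | P0:I, P1:I, P2:M(2), P3:I | bus: BusRdX
[3] P2: load  L7 | P0:I, P1:I, P2:S(60), P3:I | bus: BusRd
[4] P0: store L5 := 1 | P0:M(1), P1:I, P2:I, P3:I | bus: BusRdX
[5] P3: load  L1 | P0:I, P1:I, P2:I, P3:S(90) | bus: BusRd
[6] P1: store L0 := 76 | P0:I, P1:M(76), P2:I, P3:I | bus: BusRdX
[7] P3: load  L7 | P0:I, P1:I, P2:S(60), P3:S(60) | bus: BusRd
[8] P2: store L3 := 57 | P0:I, P1:I, P2:M(57), P3:I | bus: BusRdX
[9] P3: load  L4 | P0:I, P1:I, P2:I, P3:S(60) | bus: BusRd
[10] P1: load  L2 | P0:I, P1:S(2), P2:S(2), P3:I | bus: BusRd,Flush
[11] P0: load  L2 | P0:S(2), P1:S(2), P2:S(2), P3:I | bus: BusRd
[12] P0: store L0 := 94 | P0:M(94), P1:I, P2:I, P3:I | bus: BusRdX,Flush
[13] P1: store L4 := 67 | P0:I, P1:M(67), P2:I, P3:I | bus: BusRdX
[14] P0: load  L2 | P0:S(2), P1:S(2), P2:S(2), P3:I | bus: none
[15] P2: load  L4 | P0:I, P1:S(67), P2:S(67), P3:I | bus: BusRd,Flush
[16] P2: store L0 := 1 | P0:I, P1:I, P2:M(1), P3:I | bus: BusRdX,Flush
[17] P1: load  L0 | P0:I, P1:S(1), P2:S(1), P3:I | bus: BusRd,Flush
[18] P1: store L4 := 26 | P0:I, P1:M(26), P2:I, P3:I | bus: BusRdX
[19] P3: load  L4 | P0:I, P1:S(26), P2:I, P3:S(26) | bus: BusRd,Flush
[20] P0: store L6 := 44 | P0:M(44), P1:I, P2:I, P3:I | bus: BusRdX
[21] P1: load  L5 | P0:S(1), P1:S(1), P2:I, P3:I | bus: BusRd,Flush
[22] P3: store L0 := 67 | P0:I, P1:I, P2:I, P3:M(67) | bus: BusRdX
[23] P3: store L2 := 95 | P0:I, P1:I, P2:I, P3:M(95) | bus: BusRdX
[24] P3: store L2 := 82 | P0:I, P1:I, P2:I, P3:M(82) | bus: none
[25] P0: load  L4 | P0:S(26), P1:S(26), P2:I, P3:S(26) | bus: BusRd
[26] P3: load  L4 | P0:S(26), P1:S(26), P2:I, P3:S(26) | bus: none
[27] P1: store L2 := 59 | P0:I, P1:M(59), P2:I, P3:I | bus: BusRdX,Flush

invalidations = 3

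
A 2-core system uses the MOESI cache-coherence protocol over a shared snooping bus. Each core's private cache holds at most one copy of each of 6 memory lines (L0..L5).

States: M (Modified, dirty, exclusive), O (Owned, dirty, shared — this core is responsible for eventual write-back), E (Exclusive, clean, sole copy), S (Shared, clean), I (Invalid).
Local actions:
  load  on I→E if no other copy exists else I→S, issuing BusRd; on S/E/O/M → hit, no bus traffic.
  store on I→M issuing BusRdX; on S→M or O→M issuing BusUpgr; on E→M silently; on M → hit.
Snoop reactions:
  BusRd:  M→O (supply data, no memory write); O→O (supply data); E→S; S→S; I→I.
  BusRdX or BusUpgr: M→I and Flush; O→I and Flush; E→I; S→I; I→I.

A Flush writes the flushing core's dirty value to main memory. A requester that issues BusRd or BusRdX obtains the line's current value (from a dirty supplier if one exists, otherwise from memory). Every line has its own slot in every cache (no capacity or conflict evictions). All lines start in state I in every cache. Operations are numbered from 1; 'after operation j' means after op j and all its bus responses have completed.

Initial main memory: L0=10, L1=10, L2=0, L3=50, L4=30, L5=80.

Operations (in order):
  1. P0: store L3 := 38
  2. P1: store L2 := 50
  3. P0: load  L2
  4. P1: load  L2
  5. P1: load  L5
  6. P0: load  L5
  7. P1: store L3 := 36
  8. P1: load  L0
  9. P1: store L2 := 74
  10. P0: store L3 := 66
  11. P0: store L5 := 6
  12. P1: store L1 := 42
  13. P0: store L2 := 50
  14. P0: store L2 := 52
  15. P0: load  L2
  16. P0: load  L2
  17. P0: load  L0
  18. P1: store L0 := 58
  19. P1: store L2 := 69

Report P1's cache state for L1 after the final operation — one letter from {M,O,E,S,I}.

  op1 P0: store L3 := 38 → M/I on L3; bus BusRdX; mem=50
  op2 P1: store L2 := 50 → I/M on L2; bus BusRdX; mem=0
  op3 P0: load  L2 → S/O on L2; bus BusRd; mem=0
  op4 P1: load  L2 → S/O on L2; bus (none); mem=0
  op5 P1: load  L5 → I/E on L5; bus BusRd; mem=80
  op6 P0: load  L5 → S/S on L5; bus BusRd; mem=80
  op7 P1: store L3 := 36 → I/M on L3; bus BusRdX Flush; mem=38
  op8 P1: load  L0 → I/E on L0; bus BusRd; mem=10
  op9 P1: store L2 := 74 → I/M on L2; bus BusUpgr; mem=0
  op10 P0: store L3 := 66 → M/I on L3; bus BusRdX Flush; mem=36
  op11 P0: store L5 := 6 → M/I on L5; bus BusUpgr; mem=80
  op12 P1: store L1 := 42 → I/M on L1; bus BusRdX; mem=10
  op13 P0: store L2 := 50 → M/I on L2; bus BusRdX Flush; mem=74
  op14 P0: store L2 := 52 → M/I on L2; bus (none); mem=74
  op15 P0: load  L2 → M/I on L2; bus (none); mem=74
  op16 P0: load  L2 → M/I on L2; bus (none); mem=74
  op17 P0: load  L0 → S/S on L0; bus BusRd; mem=10
  op18 P1: store L0 := 58 → I/M on L0; bus BusUpgr; mem=10
  op19 P1: store L2 := 69 → I/M on L2; bus BusRdX Flush; mem=52

state = M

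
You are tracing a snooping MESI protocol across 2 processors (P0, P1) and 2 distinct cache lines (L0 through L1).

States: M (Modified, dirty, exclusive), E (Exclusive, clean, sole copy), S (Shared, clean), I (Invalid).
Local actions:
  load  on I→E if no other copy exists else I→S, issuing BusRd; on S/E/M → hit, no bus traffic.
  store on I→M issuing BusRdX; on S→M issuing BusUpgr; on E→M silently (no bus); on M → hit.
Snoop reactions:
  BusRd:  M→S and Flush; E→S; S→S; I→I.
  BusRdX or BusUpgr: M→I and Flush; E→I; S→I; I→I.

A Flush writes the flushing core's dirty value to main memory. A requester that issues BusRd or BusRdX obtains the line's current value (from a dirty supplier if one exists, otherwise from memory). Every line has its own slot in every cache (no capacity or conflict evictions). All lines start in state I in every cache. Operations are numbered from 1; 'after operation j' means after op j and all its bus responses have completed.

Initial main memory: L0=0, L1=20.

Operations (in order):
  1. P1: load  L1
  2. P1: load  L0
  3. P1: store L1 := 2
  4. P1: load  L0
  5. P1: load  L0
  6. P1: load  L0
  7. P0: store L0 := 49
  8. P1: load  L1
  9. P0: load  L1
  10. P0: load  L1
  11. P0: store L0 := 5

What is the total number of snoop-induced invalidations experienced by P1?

  op1 P1: load  L1 → I/E on L1; bus BusRd; mem=20
  op2 P1: load  L0 → I/E on L0; bus BusRd; mem=0
  op3 P1: store L1 := 2 → I/M on L1; bus (none); mem=20
  op4 P1: load  L0 → I/E on L0; bus (none); mem=0
  op5 P1: load  L0 → I/E on L0; bus (none); mem=0
  op6 P1: load  L0 → I/E on L0; bus (none); mem=0
  op7 P0: store L0 := 49 → M/I on L0; bus BusRdX; mem=0
  op8 P1: load  L1 → I/M on L1; bus (none); mem=20
  op9 P0: load  L1 → S/S on L1; bus BusRd Flush; mem=2
  op10 P0: load  L1 → S/S on L1; bus (none); mem=2
  op11 P0: store L0 := 5 → M/I on L0; bus (none); mem=0

invalidations = 1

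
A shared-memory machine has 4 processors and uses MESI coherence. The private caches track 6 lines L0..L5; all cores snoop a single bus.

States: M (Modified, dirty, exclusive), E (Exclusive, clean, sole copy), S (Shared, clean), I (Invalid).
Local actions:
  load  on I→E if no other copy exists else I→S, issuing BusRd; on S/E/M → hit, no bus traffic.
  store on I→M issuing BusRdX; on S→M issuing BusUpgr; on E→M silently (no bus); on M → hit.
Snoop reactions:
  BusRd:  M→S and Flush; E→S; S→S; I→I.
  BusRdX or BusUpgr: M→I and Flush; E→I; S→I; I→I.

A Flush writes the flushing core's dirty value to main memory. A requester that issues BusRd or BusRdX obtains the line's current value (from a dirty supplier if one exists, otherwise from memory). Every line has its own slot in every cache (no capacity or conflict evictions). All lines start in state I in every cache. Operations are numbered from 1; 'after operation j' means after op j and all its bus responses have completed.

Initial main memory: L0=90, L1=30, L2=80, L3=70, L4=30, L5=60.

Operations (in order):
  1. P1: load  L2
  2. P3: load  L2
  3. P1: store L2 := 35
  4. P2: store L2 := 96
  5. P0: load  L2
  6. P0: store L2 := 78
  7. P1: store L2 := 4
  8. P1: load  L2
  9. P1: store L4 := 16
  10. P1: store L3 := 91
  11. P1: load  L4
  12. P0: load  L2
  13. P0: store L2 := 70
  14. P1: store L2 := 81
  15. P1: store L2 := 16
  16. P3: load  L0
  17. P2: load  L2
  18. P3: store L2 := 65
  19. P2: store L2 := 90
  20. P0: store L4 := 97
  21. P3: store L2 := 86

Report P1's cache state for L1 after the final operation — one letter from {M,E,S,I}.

state = I

[1] P1: load  L2 | P0:I, P1:E(80), P2:I, P3:I | bus: BusRd
[2] P3: load  L2 | P0:I, P1:S(80), P2:I, P3:S(80) | bus: BusRd
[3] P1: store L2 := 35 | P0:I, P1:M(35), P2:I, P3:I | bus: BusUpgr
[4] P2: store L2 := 96 | P0:I, P1:I, P2:M(96), P3:I | bus: BusRdX,Flush
[5] P0: load  L2 | P0:S(96), P1:I, P2:S(96), P3:I | bus: BusRd,Flush
[6] P0: store L2 := 78 | P0:M(78), P1:I, P2:I, P3:I | bus: BusUpgr
[7] P1: store L2 := 4 | P0:I, P1:M(4), P2:I, P3:I | bus: BusRdX,Flush
[8] P1: load  L2 | P0:I, P1:M(4), P2:I, P3:I | bus: none
[9] P1: store L4 := 16 | P0:I, P1:M(16), P2:I, P3:I | bus: BusRdX
[10] P1: store L3 := 91 | P0:I, P1:M(91), P2:I, P3:I | bus: BusRdX
[11] P1: load  L4 | P0:I, P1:M(16), P2:I, P3:I | bus: none
[12] P0: load  L2 | P0:S(4), P1:S(4), P2:I, P3:I | bus: BusRd,Flush
[13] P0: store L2 := 70 | P0:M(70), P1:I, P2:I, P3:I | bus: BusUpgr
[14] P1: store L2 := 81 | P0:I, P1:M(81), P2:I, P3:I | bus: BusRdX,Flush
[15] P1: store L2 := 16 | P0:I, P1:M(16), P2:I, P3:I | bus: none
[16] P3: load  L0 | P0:I, P1:I, P2:I, P3:E(90) | bus: BusRd
[17] P2: load  L2 | P0:I, P1:S(16), P2:S(16), P3:I | bus: BusRd,Flush
[18] P3: store L2 := 65 | P0:I, P1:I, P2:I, P3:M(65) | bus: BusRdX
[19] P2: store L2 := 90 | P0:I, P1:I, P2:M(90), P3:I | bus: BusRdX,Flush
[20] P0: store L4 := 97 | P0:M(97), P1:I, P2:I, P3:I | bus: BusRdX,Flush
[21] P3: store L2 := 86 | P0:I, P1:I, P2:I, P3:M(86) | bus: BusRdX,Flush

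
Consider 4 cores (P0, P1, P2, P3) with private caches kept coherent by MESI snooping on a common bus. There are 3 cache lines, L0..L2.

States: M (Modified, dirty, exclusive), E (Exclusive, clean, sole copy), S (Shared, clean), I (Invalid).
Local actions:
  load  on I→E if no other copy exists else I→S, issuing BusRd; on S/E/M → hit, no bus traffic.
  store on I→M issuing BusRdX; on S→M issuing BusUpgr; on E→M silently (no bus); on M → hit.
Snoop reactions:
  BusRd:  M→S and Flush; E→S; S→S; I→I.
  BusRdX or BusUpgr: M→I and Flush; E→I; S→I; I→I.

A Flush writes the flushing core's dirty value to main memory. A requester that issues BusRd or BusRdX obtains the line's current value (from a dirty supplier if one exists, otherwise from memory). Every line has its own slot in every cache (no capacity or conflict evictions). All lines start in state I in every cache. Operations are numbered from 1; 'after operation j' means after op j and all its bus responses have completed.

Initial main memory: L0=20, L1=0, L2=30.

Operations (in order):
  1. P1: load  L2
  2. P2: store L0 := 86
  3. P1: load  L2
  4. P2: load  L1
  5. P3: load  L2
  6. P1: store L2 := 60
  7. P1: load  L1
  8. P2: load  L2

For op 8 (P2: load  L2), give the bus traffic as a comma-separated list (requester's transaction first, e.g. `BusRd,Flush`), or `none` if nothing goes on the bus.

1. P1: load  L2  bus=[BusRd]  L2: P0=I P1=E P2=I P3=I  mem[L2]=30
2. P2: store L0 := 86  bus=[BusRdX]  L0: P0=I P1=I P2=M P3=I  mem[L0]=20
3. P1: load  L2  bus=[-]  L2: P0=I P1=E P2=I P3=I  mem[L2]=30
4. P2: load  L1  bus=[BusRd]  L1: P0=I P1=I P2=E P3=I  mem[L1]=0
5. P3: load  L2  bus=[BusRd]  L2: P0=I P1=S P2=I P3=S  mem[L2]=30
6. P1: store L2 := 60  bus=[BusUpgr]  L2: P0=I P1=M P2=I P3=I  mem[L2]=30
7. P1: load  L1  bus=[BusRd]  L1: P0=I P1=S P2=S P3=I  mem[L1]=0
8. P2: load  L2  bus=[BusRd,Flush]  L2: P0=I P1=S P2=S P3=I  mem[L2]=60

bus = BusRd,Flush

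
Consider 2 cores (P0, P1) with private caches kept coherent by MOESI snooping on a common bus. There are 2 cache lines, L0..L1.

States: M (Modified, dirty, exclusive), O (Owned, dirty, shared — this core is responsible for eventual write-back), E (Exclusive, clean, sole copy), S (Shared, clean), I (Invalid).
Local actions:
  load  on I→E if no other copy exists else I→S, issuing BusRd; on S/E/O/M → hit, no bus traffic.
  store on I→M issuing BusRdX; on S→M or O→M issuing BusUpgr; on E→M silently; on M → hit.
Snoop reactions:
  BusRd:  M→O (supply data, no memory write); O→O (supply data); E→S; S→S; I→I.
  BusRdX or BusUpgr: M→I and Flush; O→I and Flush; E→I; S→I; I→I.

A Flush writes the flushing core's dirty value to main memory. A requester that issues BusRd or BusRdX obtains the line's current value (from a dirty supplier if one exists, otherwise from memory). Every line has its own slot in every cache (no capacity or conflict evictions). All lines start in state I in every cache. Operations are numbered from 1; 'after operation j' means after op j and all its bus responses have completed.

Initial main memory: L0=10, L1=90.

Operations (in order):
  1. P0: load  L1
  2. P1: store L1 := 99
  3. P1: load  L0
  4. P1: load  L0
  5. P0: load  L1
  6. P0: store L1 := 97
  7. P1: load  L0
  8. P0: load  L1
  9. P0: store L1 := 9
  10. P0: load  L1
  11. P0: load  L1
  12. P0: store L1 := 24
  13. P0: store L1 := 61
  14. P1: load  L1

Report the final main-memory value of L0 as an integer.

memory[L0] = 10

1. P0: load  L1  bus=[BusRd]  L1: P0=E P1=I  mem[L1]=90
2. P1: store L1 := 99  bus=[BusRdX]  L1: P0=I P1=M  mem[L1]=90
3. P1: load  L0  bus=[BusRd]  L0: P0=I P1=E  mem[L0]=10
4. P1: load  L0  bus=[-]  L0: P0=I P1=E  mem[L0]=10
5. P0: load  L1  bus=[BusRd]  L1: P0=S P1=O  mem[L1]=90
6. P0: store L1 := 97  bus=[BusUpgr,Flush]  L1: P0=M P1=I  mem[L1]=99
7. P1: load  L0  bus=[-]  L0: P0=I P1=E  mem[L0]=10
8. P0: load  L1  bus=[-]  L1: P0=M P1=I  mem[L1]=99
9. P0: store L1 := 9  bus=[-]  L1: P0=M P1=I  mem[L1]=99
10. P0: load  L1  bus=[-]  L1: P0=M P1=I  mem[L1]=99
11. P0: load  L1  bus=[-]  L1: P0=M P1=I  mem[L1]=99
12. P0: store L1 := 24  bus=[-]  L1: P0=M P1=I  mem[L1]=99
13. P0: store L1 := 61  bus=[-]  L1: P0=M P1=I  mem[L1]=99
14. P1: load  L1  bus=[BusRd]  L1: P0=O P1=S  mem[L1]=99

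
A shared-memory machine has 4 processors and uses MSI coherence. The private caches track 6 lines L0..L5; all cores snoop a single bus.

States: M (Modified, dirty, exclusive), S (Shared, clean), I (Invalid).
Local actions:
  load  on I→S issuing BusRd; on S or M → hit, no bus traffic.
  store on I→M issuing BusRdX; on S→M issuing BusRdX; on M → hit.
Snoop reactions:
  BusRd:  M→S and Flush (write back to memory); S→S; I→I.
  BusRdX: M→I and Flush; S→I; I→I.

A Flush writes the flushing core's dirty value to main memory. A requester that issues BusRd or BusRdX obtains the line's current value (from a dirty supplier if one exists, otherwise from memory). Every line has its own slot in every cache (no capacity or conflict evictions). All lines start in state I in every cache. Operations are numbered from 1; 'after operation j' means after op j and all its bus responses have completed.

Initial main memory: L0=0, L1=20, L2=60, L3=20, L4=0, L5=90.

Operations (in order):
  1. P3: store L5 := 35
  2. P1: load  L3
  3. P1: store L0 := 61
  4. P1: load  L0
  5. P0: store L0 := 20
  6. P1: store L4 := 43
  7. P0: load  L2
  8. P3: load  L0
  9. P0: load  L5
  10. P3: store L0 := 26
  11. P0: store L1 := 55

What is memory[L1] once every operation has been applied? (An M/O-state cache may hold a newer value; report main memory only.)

  op1 P3: store L5 := 35 → I/I/I/M on L5; bus BusRdX; mem=90
  op2 P1: load  L3 → I/S/I/I on L3; bus BusRd; mem=20
  op3 P1: store L0 := 61 → I/M/I/I on L0; bus BusRdX; mem=0
  op4 P1: load  L0 → I/M/I/I on L0; bus (none); mem=0
  op5 P0: store L0 := 20 → M/I/I/I on L0; bus BusRdX Flush; mem=61
  op6 P1: store L4 := 43 → I/M/I/I on L4; bus BusRdX; mem=0
  op7 P0: load  L2 → S/I/I/I on L2; bus BusRd; mem=60
  op8 P3: load  L0 → S/I/I/S on L0; bus BusRd Flush; mem=20
  op9 P0: load  L5 → S/I/I/S on L5; bus BusRd Flush; mem=35
  op10 P3: store L0 := 26 → I/I/I/M on L0; bus BusRdX; mem=20
  op11 P0: store L1 := 55 → M/I/I/I on L1; bus BusRdX; mem=20

memory[L1] = 20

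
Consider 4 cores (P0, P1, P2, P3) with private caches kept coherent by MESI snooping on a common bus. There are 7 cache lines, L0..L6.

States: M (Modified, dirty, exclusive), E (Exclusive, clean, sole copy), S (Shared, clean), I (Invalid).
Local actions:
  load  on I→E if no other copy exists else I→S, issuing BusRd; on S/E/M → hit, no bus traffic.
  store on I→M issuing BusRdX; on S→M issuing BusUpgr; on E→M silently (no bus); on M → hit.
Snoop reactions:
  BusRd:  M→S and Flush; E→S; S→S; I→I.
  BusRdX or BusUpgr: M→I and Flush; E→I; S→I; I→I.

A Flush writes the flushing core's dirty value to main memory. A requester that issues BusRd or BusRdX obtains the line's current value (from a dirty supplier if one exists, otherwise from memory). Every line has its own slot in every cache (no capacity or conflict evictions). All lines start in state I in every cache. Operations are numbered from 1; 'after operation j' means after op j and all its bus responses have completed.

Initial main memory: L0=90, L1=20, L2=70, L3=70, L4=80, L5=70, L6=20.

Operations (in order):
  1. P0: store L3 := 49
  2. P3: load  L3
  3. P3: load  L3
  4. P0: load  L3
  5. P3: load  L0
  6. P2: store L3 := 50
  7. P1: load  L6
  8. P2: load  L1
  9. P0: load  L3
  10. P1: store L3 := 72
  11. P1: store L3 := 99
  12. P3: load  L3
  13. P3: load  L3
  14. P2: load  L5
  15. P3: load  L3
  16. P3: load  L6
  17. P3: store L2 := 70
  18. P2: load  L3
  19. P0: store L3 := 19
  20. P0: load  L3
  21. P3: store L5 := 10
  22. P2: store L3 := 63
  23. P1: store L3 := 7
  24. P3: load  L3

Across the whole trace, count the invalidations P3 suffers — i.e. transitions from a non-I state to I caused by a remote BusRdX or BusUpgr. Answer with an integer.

invalidations = 2

[1] P0: store L3 := 49 | P0:M(49), P1:I, P2:I, P3:I | bus: BusRdX
[2] P3: load  L3 | P0:S(49), P1:I, P2:I, P3:S(49) | bus: BusRd,Flush
[3] P3: load  L3 | P0:S(49), P1:I, P2:I, P3:S(49) | bus: none
[4] P0: load  L3 | P0:S(49), P1:I, P2:I, P3:S(49) | bus: none
[5] P3: load  L0 | P0:I, P1:I, P2:I, P3:E(90) | bus: BusRd
[6] P2: store L3 := 50 | P0:I, P1:I, P2:M(50), P3:I | bus: BusRdX
[7] P1: load  L6 | P0:I, P1:E(20), P2:I, P3:I | bus: BusRd
[8] P2: load  L1 | P0:I, P1:I, P2:E(20), P3:I | bus: BusRd
[9] P0: load  L3 | P0:S(50), P1:I, P2:S(50), P3:I | bus: BusRd,Flush
[10] P1: store L3 := 72 | P0:I, P1:M(72), P2:I, P3:I | bus: BusRdX
[11] P1: store L3 := 99 | P0:I, P1:M(99), P2:I, P3:I | bus: none
[12] P3: load  L3 | P0:I, P1:S(99), P2:I, P3:S(99) | bus: BusRd,Flush
[13] P3: load  L3 | P0:I, P1:S(99), P2:I, P3:S(99) | bus: none
[14] P2: load  L5 | P0:I, P1:I, P2:E(70), P3:I | bus: BusRd
[15] P3: load  L3 | P0:I, P1:S(99), P2:I, P3:S(99) | bus: none
[16] P3: load  L6 | P0:I, P1:S(20), P2:I, P3:S(20) | bus: BusRd
[17] P3: store L2 := 70 | P0:I, P1:I, P2:I, P3:M(70) | bus: BusRdX
[18] P2: load  L3 | P0:I, P1:S(99), P2:S(99), P3:S(99) | bus: BusRd
[19] P0: store L3 := 19 | P0:M(19), P1:I, P2:I, P3:I | bus: BusRdX
[20] P0: load  L3 | P0:M(19), P1:I, P2:I, P3:I | bus: none
[21] P3: store L5 := 10 | P0:I, P1:I, P2:I, P3:M(10) | bus: BusRdX
[22] P2: store L3 := 63 | P0:I, P1:I, P2:M(63), P3:I | bus: BusRdX,Flush
[23] P1: store L3 := 7 | P0:I, P1:M(7), P2:I, P3:I | bus: BusRdX,Flush
[24] P3: load  L3 | P0:I, P1:S(7), P2:I, P3:S(7) | bus: BusRd,Flush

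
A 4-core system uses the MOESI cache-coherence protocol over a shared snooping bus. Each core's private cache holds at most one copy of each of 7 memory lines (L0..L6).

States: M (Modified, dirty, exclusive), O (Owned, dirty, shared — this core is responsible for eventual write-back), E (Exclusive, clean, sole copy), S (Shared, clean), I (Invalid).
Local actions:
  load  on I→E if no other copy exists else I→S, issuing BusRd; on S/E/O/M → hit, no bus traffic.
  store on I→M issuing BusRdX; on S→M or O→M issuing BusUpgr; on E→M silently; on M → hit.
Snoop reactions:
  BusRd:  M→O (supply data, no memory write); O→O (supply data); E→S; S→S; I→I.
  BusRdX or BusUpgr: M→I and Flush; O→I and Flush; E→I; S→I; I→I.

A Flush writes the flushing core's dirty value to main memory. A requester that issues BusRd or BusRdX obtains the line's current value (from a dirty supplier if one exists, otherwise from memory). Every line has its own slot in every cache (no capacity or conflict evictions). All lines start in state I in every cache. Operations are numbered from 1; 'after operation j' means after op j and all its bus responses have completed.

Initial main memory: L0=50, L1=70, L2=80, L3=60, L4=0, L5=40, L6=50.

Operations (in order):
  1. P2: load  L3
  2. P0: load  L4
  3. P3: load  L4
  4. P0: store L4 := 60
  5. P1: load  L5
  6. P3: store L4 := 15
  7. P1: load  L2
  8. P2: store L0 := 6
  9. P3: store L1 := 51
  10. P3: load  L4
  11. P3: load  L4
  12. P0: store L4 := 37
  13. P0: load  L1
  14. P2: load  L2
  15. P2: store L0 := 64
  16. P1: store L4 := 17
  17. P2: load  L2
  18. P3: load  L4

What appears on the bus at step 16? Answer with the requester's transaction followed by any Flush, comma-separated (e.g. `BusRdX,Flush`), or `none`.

bus = BusRdX,Flush

  op1 P2: load  L3 → I/I/E/I on L3; bus BusRd; mem=60
  op2 P0: load  L4 → E/I/I/I on L4; bus BusRd; mem=0
  op3 P3: load  L4 → S/I/I/S on L4; bus BusRd; mem=0
  op4 P0: store L4 := 60 → M/I/I/I on L4; bus BusUpgr; mem=0
  op5 P1: load  L5 → I/E/I/I on L5; bus BusRd; mem=40
  op6 P3: store L4 := 15 → I/I/I/M on L4; bus BusRdX Flush; mem=60
  op7 P1: load  L2 → I/E/I/I on L2; bus BusRd; mem=80
  op8 P2: store L0 := 6 → I/I/M/I on L0; bus BusRdX; mem=50
  op9 P3: store L1 := 51 → I/I/I/M on L1; bus BusRdX; mem=70
  op10 P3: load  L4 → I/I/I/M on L4; bus (none); mem=60
  op11 P3: load  L4 → I/I/I/M on L4; bus (none); mem=60
  op12 P0: store L4 := 37 → M/I/I/I on L4; bus BusRdX Flush; mem=15
  op13 P0: load  L1 → S/I/I/O on L1; bus BusRd; mem=70
  op14 P2: load  L2 → I/S/S/I on L2; bus BusRd; mem=80
  op15 P2: store L0 := 64 → I/I/M/I on L0; bus (none); mem=50
  op16 P1: store L4 := 17 → I/M/I/I on L4; bus BusRdX Flush; mem=37
  op17 P2: load  L2 → I/S/S/I on L2; bus (none); mem=80
  op18 P3: load  L4 → I/O/I/S on L4; bus BusRd; mem=37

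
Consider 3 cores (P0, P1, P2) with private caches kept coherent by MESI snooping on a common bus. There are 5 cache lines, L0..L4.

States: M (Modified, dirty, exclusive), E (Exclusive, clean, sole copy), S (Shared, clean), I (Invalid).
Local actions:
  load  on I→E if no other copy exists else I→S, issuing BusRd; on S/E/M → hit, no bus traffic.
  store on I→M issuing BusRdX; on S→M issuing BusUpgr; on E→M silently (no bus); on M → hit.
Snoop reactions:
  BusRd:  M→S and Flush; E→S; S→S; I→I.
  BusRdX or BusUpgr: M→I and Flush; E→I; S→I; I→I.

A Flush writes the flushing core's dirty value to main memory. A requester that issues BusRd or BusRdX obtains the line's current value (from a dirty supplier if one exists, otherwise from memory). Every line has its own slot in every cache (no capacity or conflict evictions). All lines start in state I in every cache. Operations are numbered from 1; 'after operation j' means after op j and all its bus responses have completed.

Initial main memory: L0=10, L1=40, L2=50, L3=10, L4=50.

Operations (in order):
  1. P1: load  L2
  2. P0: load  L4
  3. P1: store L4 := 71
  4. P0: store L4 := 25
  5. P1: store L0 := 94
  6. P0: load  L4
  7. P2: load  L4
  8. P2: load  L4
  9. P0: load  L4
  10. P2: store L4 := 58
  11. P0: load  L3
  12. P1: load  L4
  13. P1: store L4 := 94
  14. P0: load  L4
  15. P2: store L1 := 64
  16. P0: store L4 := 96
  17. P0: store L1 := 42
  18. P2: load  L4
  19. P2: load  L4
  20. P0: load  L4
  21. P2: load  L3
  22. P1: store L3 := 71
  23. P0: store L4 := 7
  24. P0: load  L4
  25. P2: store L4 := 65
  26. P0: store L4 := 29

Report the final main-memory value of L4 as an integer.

memory[L4] = 65

1. P1: load  L2  bus=[BusRd]  L2: P0=I P1=E P2=I  mem[L2]=50
2. P0: load  L4  bus=[BusRd]  L4: P0=E P1=I P2=I  mem[L4]=50
3. P1: store L4 := 71  bus=[BusRdX]  L4: P0=I P1=M P2=I  mem[L4]=50
4. P0: store L4 := 25  bus=[BusRdX,Flush]  L4: P0=M P1=I P2=I  mem[L4]=71
5. P1: store L0 := 94  bus=[BusRdX]  L0: P0=I P1=M P2=I  mem[L0]=10
6. P0: load  L4  bus=[-]  L4: P0=M P1=I P2=I  mem[L4]=71
7. P2: load  L4  bus=[BusRd,Flush]  L4: P0=S P1=I P2=S  mem[L4]=25
8. P2: load  L4  bus=[-]  L4: P0=S P1=I P2=S  mem[L4]=25
9. P0: load  L4  bus=[-]  L4: P0=S P1=I P2=S  mem[L4]=25
10. P2: store L4 := 58  bus=[BusUpgr]  L4: P0=I P1=I P2=M  mem[L4]=25
11. P0: load  L3  bus=[BusRd]  L3: P0=E P1=I P2=I  mem[L3]=10
12. P1: load  L4  bus=[BusRd,Flush]  L4: P0=I P1=S P2=S  mem[L4]=58
13. P1: store L4 := 94  bus=[BusUpgr]  L4: P0=I P1=M P2=I  mem[L4]=58
14. P0: load  L4  bus=[BusRd,Flush]  L4: P0=S P1=S P2=I  mem[L4]=94
15. P2: store L1 := 64  bus=[BusRdX]  L1: P0=I P1=I P2=M  mem[L1]=40
16. P0: store L4 := 96  bus=[BusUpgr]  L4: P0=M P1=I P2=I  mem[L4]=94
17. P0: store L1 := 42  bus=[BusRdX,Flush]  L1: P0=M P1=I P2=I  mem[L1]=64
18. P2: load  L4  bus=[BusRd,Flush]  L4: P0=S P1=I P2=S  mem[L4]=96
19. P2: load  L4  bus=[-]  L4: P0=S P1=I P2=S  mem[L4]=96
20. P0: load  L4  bus=[-]  L4: P0=S P1=I P2=S  mem[L4]=96
21. P2: load  L3  bus=[BusRd]  L3: P0=S P1=I P2=S  mem[L3]=10
22. P1: store L3 := 71  bus=[BusRdX]  L3: P0=I P1=M P2=I  mem[L3]=10
23. P0: store L4 := 7  bus=[BusUpgr]  L4: P0=M P1=I P2=I  mem[L4]=96
24. P0: load  L4  bus=[-]  L4: P0=M P1=I P2=I  mem[L4]=96
25. P2: store L4 := 65  bus=[BusRdX,Flush]  L4: P0=I P1=I P2=M  mem[L4]=7
26. P0: store L4 := 29  bus=[BusRdX,Flush]  L4: P0=M P1=I P2=I  mem[L4]=65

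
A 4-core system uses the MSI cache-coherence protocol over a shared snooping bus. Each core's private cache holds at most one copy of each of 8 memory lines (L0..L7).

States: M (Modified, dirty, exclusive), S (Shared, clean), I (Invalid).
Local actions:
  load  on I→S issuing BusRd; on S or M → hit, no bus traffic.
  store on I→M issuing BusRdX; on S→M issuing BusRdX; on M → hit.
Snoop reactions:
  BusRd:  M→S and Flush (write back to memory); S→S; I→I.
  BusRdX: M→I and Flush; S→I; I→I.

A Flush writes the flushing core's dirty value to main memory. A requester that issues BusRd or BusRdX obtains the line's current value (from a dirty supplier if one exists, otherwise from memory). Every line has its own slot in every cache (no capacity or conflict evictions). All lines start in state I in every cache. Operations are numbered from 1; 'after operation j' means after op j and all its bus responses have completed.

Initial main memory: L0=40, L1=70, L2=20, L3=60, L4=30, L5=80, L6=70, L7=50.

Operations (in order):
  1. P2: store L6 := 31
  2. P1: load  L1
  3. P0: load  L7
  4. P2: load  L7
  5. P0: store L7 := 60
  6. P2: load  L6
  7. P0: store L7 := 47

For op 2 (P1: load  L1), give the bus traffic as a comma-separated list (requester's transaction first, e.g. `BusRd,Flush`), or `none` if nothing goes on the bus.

  op1 P2: store L6 := 31 → I/I/M/I on L6; bus BusRdX; mem=70
  op2 P1: load  L1 → I/S/I/I on L1; bus BusRd; mem=70
  op3 P0: load  L7 → S/I/I/I on L7; bus BusRd; mem=50
  op4 P2: load  L7 → S/I/S/I on L7; bus BusRd; mem=50
  op5 P0: store L7 := 60 → M/I/I/I on L7; bus BusRdX; mem=50
  op6 P2: load  L6 → I/I/M/I on L6; bus (none); mem=70
  op7 P0: store L7 := 47 → M/I/I/I on L7; bus (none); mem=50

bus = BusRd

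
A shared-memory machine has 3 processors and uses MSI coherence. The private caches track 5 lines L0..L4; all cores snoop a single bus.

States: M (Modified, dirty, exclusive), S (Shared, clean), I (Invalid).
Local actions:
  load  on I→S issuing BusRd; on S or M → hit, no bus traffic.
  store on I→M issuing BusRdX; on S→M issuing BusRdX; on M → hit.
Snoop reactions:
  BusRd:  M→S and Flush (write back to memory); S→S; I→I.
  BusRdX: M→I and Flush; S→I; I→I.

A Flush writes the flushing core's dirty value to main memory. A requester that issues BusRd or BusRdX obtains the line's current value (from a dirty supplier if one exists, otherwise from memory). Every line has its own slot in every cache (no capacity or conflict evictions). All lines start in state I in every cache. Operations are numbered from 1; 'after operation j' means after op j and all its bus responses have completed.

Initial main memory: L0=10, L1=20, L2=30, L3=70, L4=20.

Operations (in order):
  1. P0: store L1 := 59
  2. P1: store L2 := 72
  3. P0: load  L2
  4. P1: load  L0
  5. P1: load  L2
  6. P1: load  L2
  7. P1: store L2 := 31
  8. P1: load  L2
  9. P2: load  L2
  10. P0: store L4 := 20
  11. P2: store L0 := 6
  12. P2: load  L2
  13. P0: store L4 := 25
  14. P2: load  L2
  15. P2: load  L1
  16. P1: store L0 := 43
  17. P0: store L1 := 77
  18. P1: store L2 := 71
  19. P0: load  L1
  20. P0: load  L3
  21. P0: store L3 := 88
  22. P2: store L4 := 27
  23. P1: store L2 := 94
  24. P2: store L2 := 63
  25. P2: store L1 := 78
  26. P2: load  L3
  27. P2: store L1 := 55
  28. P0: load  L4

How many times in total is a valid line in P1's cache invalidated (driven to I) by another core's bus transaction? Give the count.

invalidations = 2

step 1: P0: store L1 := 59  ⟶  MII  (L1)  txn=BusRdX  M[L1]=20
step 2: P1: store L2 := 72  ⟶  IMI  (L2)  txn=BusRdX  M[L2]=30
step 3: P0: load  L2  ⟶  SSI  (L2)  txn=BusRd+Flush  M[L2]=72
step 4: P1: load  L0  ⟶  ISI  (L0)  txn=BusRd  M[L0]=10
step 5: P1: load  L2  ⟶  SSI  (L2)  txn=∅  M[L2]=72
step 6: P1: load  L2  ⟶  SSI  (L2)  txn=∅  M[L2]=72
step 7: P1: store L2 := 31  ⟶  IMI  (L2)  txn=BusRdX  M[L2]=72
step 8: P1: load  L2  ⟶  IMI  (L2)  txn=∅  M[L2]=72
step 9: P2: load  L2  ⟶  ISS  (L2)  txn=BusRd+Flush  M[L2]=31
step 10: P0: store L4 := 20  ⟶  MII  (L4)  txn=BusRdX  M[L4]=20
step 11: P2: store L0 := 6  ⟶  IIM  (L0)  txn=BusRdX  M[L0]=10
step 12: P2: load  L2  ⟶  ISS  (L2)  txn=∅  M[L2]=31
step 13: P0: store L4 := 25  ⟶  MII  (L4)  txn=∅  M[L4]=20
step 14: P2: load  L2  ⟶  ISS  (L2)  txn=∅  M[L2]=31
step 15: P2: load  L1  ⟶  SIS  (L1)  txn=BusRd+Flush  M[L1]=59
step 16: P1: store L0 := 43  ⟶  IMI  (L0)  txn=BusRdX+Flush  M[L0]=6
step 17: P0: store L1 := 77  ⟶  MII  (L1)  txn=BusRdX  M[L1]=59
step 18: P1: store L2 := 71  ⟶  IMI  (L2)  txn=BusRdX  M[L2]=31
step 19: P0: load  L1  ⟶  MII  (L1)  txn=∅  M[L1]=59
step 20: P0: load  L3  ⟶  SII  (L3)  txn=BusRd  M[L3]=70
step 21: P0: store L3 := 88  ⟶  MII  (L3)  txn=BusRdX  M[L3]=70
step 22: P2: store L4 := 27  ⟶  IIM  (L4)  txn=BusRdX+Flush  M[L4]=25
step 23: P1: store L2 := 94  ⟶  IMI  (L2)  txn=∅  M[L2]=31
step 24: P2: store L2 := 63  ⟶  IIM  (L2)  txn=BusRdX+Flush  M[L2]=94
step 25: P2: store L1 := 78  ⟶  IIM  (L1)  txn=BusRdX+Flush  M[L1]=77
step 26: P2: load  L3  ⟶  SIS  (L3)  txn=BusRd+Flush  M[L3]=88
step 27: P2: store L1 := 55  ⟶  IIM  (L1)  txn=∅  M[L1]=77
step 28: P0: load  L4  ⟶  SIS  (L4)  txn=BusRd+Flush  M[L4]=27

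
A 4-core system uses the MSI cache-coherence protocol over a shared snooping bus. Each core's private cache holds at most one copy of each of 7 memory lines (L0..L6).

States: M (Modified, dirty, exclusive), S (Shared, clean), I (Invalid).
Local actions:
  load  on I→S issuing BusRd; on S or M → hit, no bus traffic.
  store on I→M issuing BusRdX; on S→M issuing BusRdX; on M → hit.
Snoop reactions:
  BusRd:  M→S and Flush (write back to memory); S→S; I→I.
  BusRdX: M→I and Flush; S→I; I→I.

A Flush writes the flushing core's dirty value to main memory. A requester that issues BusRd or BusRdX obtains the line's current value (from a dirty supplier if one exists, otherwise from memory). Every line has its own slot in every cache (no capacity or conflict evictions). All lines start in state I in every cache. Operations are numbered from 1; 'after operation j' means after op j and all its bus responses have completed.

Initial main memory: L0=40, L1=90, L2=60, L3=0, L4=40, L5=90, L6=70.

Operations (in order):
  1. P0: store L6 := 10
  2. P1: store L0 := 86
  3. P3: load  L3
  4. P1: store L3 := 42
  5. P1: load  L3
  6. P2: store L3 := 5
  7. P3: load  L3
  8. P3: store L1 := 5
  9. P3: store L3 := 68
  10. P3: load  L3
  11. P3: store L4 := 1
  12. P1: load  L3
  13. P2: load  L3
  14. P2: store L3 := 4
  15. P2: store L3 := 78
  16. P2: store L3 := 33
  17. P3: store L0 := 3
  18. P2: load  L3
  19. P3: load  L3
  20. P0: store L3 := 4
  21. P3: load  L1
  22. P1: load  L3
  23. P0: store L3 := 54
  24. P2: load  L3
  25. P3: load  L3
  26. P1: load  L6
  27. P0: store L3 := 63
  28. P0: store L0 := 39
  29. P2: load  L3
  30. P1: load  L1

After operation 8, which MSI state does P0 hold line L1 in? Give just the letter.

step 1: P0: store L6 := 10  ⟶  MIII  (L6)  txn=BusRdX  M[L6]=70
step 2: P1: store L0 := 86  ⟶  IMII  (L0)  txn=BusRdX  M[L0]=40
step 3: P3: load  L3  ⟶  IIIS  (L3)  txn=BusRd  M[L3]=0
step 4: P1: store L3 := 42  ⟶  IMII  (L3)  txn=BusRdX  M[L3]=0
step 5: P1: load  L3  ⟶  IMII  (L3)  txn=∅  M[L3]=0
step 6: P2: store L3 := 5  ⟶  IIMI  (L3)  txn=BusRdX+Flush  M[L3]=42
step 7: P3: load  L3  ⟶  IISS  (L3)  txn=BusRd+Flush  M[L3]=5
step 8: P3: store L1 := 5  ⟶  IIIM  (L1)  txn=BusRdX  M[L1]=90
step 9: P3: store L3 := 68  ⟶  IIIM  (L3)  txn=BusRdX  M[L3]=5
step 10: P3: load  L3  ⟶  IIIM  (L3)  txn=∅  M[L3]=5
step 11: P3: store L4 := 1  ⟶  IIIM  (L4)  txn=BusRdX  M[L4]=40
step 12: P1: load  L3  ⟶  ISIS  (L3)  txn=BusRd+Flush  M[L3]=68
step 13: P2: load  L3  ⟶  ISSS  (L3)  txn=BusRd  M[L3]=68
step 14: P2: store L3 := 4  ⟶  IIMI  (L3)  txn=BusRdX  M[L3]=68
step 15: P2: store L3 := 78  ⟶  IIMI  (L3)  txn=∅  M[L3]=68
step 16: P2: store L3 := 33  ⟶  IIMI  (L3)  txn=∅  M[L3]=68
step 17: P3: store L0 := 3  ⟶  IIIM  (L0)  txn=BusRdX+Flush  M[L0]=86
step 18: P2: load  L3  ⟶  IIMI  (L3)  txn=∅  M[L3]=68
step 19: P3: load  L3  ⟶  IISS  (L3)  txn=BusRd+Flush  M[L3]=33
step 20: P0: store L3 := 4  ⟶  MIII  (L3)  txn=BusRdX  M[L3]=33
step 21: P3: load  L1  ⟶  IIIM  (L1)  txn=∅  M[L1]=90
step 22: P1: load  L3  ⟶  SSII  (L3)  txn=BusRd+Flush  M[L3]=4
step 23: P0: store L3 := 54  ⟶  MIII  (L3)  txn=BusRdX  M[L3]=4
step 24: P2: load  L3  ⟶  SISI  (L3)  txn=BusRd+Flush  M[L3]=54
step 25: P3: load  L3  ⟶  SISS  (L3)  txn=BusRd  M[L3]=54
step 26: P1: load  L6  ⟶  SSII  (L6)  txn=BusRd+Flush  M[L6]=10
step 27: P0: store L3 := 63  ⟶  MIII  (L3)  txn=BusRdX  M[L3]=54
step 28: P0: store L0 := 39  ⟶  MIII  (L0)  txn=BusRdX+Flush  M[L0]=3
step 29: P2: load  L3  ⟶  SISI  (L3)  txn=BusRd+Flush  M[L3]=63
step 30: P1: load  L1  ⟶  ISIS  (L1)  txn=BusRd+Flush  M[L1]=5

state = I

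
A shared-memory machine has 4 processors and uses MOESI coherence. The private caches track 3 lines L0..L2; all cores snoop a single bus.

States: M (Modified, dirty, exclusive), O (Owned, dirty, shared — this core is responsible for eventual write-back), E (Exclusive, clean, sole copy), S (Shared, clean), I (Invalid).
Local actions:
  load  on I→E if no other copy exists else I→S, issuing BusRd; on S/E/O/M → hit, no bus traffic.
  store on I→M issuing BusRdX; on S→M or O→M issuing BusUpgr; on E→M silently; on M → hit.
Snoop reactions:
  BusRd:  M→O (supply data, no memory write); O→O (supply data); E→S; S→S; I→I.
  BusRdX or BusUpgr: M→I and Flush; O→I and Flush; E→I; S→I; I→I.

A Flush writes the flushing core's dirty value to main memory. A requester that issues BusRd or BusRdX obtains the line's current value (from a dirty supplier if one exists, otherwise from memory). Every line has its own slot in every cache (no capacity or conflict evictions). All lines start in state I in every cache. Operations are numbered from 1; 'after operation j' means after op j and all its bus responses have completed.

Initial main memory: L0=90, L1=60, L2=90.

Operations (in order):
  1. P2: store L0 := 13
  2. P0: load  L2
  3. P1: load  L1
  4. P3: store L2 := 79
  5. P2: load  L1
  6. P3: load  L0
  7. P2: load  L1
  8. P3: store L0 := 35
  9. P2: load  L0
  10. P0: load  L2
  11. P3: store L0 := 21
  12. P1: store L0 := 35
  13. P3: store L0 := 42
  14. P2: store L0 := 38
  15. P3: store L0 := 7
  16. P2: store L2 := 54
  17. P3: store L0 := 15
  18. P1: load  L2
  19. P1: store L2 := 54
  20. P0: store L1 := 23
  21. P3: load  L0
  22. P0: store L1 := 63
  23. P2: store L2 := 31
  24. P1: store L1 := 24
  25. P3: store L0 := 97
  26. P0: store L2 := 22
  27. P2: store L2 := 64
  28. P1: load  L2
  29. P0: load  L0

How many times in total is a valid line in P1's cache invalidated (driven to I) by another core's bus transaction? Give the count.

invalidations = 3

1. P2: store L0 := 13  bus=[BusRdX]  L0: P0=I P1=I P2=M P3=I  mem[L0]=90
2. P0: load  L2  bus=[BusRd]  L2: P0=E P1=I P2=I P3=I  mem[L2]=90
3. P1: load  L1  bus=[BusRd]  L1: P0=I P1=E P2=I P3=I  mem[L1]=60
4. P3: store L2 := 79  bus=[BusRdX]  L2: P0=I P1=I P2=I P3=M  mem[L2]=90
5. P2: load  L1  bus=[BusRd]  L1: P0=I P1=S P2=S P3=I  mem[L1]=60
6. P3: load  L0  bus=[BusRd]  L0: P0=I P1=I P2=O P3=S  mem[L0]=90
7. P2: load  L1  bus=[-]  L1: P0=I P1=S P2=S P3=I  mem[L1]=60
8. P3: store L0 := 35  bus=[BusUpgr,Flush]  L0: P0=I P1=I P2=I P3=M  mem[L0]=13
9. P2: load  L0  bus=[BusRd]  L0: P0=I P1=I P2=S P3=O  mem[L0]=13
10. P0: load  L2  bus=[BusRd]  L2: P0=S P1=I P2=I P3=O  mem[L2]=90
11. P3: store L0 := 21  bus=[BusUpgr]  L0: P0=I P1=I P2=I P3=M  mem[L0]=13
12. P1: store L0 := 35  bus=[BusRdX,Flush]  L0: P0=I P1=M P2=I P3=I  mem[L0]=21
13. P3: store L0 := 42  bus=[BusRdX,Flush]  L0: P0=I P1=I P2=I P3=M  mem[L0]=35
14. P2: store L0 := 38  bus=[BusRdX,Flush]  L0: P0=I P1=I P2=M P3=I  mem[L0]=42
15. P3: store L0 := 7  bus=[BusRdX,Flush]  L0: P0=I P1=I P2=I P3=M  mem[L0]=38
16. P2: store L2 := 54  bus=[BusRdX,Flush]  L2: P0=I P1=I P2=M P3=I  mem[L2]=79
17. P3: store L0 := 15  bus=[-]  L0: P0=I P1=I P2=I P3=M  mem[L0]=38
18. P1: load  L2  bus=[BusRd]  L2: P0=I P1=S P2=O P3=I  mem[L2]=79
19. P1: store L2 := 54  bus=[BusUpgr,Flush]  L2: P0=I P1=M P2=I P3=I  mem[L2]=54
20. P0: store L1 := 23  bus=[BusRdX]  L1: P0=M P1=I P2=I P3=I  mem[L1]=60
21. P3: load  L0  bus=[-]  L0: P0=I P1=I P2=I P3=M  mem[L0]=38
22. P0: store L1 := 63  bus=[-]  L1: P0=M P1=I P2=I P3=I  mem[L1]=60
23. P2: store L2 := 31  bus=[BusRdX,Flush]  L2: P0=I P1=I P2=M P3=I  mem[L2]=54
24. P1: store L1 := 24  bus=[BusRdX,Flush]  L1: P0=I P1=M P2=I P3=I  mem[L1]=63
25. P3: store L0 := 97  bus=[-]  L0: P0=I P1=I P2=I P3=M  mem[L0]=38
26. P0: store L2 := 22  bus=[BusRdX,Flush]  L2: P0=M P1=I P2=I P3=I  mem[L2]=31
27. P2: store L2 := 64  bus=[BusRdX,Flush]  L2: P0=I P1=I P2=M P3=I  mem[L2]=22
28. P1: load  L2  bus=[BusRd]  L2: P0=I P1=S P2=O P3=I  mem[L2]=22
29. P0: load  L0  bus=[BusRd]  L0: P0=S P1=I P2=I P3=O  mem[L0]=38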